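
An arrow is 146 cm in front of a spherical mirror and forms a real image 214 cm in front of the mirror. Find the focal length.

f = 86.8 cm (concave)

Real image ⇒ d_i = +214 cm.
1/f = 1/d_o + 1/d_i = 1/(146) + 1/(214) = 0.01152, so f = 86.8 cm.
Since f is positive, the spherical mirror is concave.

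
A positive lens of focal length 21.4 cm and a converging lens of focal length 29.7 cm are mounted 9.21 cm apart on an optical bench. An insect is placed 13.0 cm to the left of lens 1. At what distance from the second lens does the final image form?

99.5 cm

Lens 1: 1/d_i1 = 1/f₁ − 1/d_o1 = 1/(21.4) − 1/(13.0) = -0.03019, so d_i1 = -33.12 cm.
The intermediate image is 33.12 cm to the left of lens 1 (virtual), which is 9.21 − (-33.12) = 42.33 cm to the left of lens 2, so d_o2 = +42.33 cm.
Lens 2: 1/d_i2 = 1/f₂ − 1/d_o2 = 1/(29.7) − 1/(42.33) = 0.01005, so d_i2 = 99.5 cm.
The final image is real, 99.5 cm to the right of lens 2 (overall magnification ≈ -6.0).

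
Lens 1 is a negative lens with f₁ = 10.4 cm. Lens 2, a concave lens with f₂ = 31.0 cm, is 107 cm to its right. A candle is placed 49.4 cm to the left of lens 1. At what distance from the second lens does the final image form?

24.4 cm

Lens 1 is diverging, so f₁ = −10.4 cm.
Lens 1: 1/d_i1 = 1/f₁ − 1/d_o1 = 1/(-10.4) − 1/(49.4) = -0.1164, so d_i1 = -8.591 cm.
The intermediate image is 8.591 cm to the left of lens 1 (virtual), which is 107 − (-8.591) = 115.6 cm to the left of lens 2, so d_o2 = +115.6 cm.
Lens 2 is diverging, so f₂ = −31.0 cm.
Lens 2: 1/d_i2 = 1/f₂ − 1/d_o2 = 1/(-31.0) − 1/(115.6) = -0.04091, so d_i2 = -24.4 cm.
The final image is virtual, 24.4 cm to the left of lens 2 (overall magnification ≈ 0.037).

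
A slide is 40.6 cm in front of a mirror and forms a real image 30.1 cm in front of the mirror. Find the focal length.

Real image ⇒ d_i = +30.1 cm.
1/f = 1/d_o + 1/d_i = 1/(40.6) + 1/(30.1) = 0.05785, so f = 17.3 cm.
Since f is positive, the mirror is concave.

f = 17.3 cm (concave)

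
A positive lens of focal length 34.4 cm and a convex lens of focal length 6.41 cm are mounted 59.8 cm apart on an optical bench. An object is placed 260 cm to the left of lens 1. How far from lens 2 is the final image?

9.40 cm

Lens 1: 1/d_i1 = 1/f₁ − 1/d_o1 = 1/(34.4) − 1/(260) = 0.02522, so d_i1 = 39.65 cm.
The intermediate image is 39.65 cm to the right of lens 1, which is 59.8 − (39.65) = 20.15 cm to the left of lens 2, so d_o2 = +20.15 cm.
Lens 2: 1/d_i2 = 1/f₂ − 1/d_o2 = 1/(6.41) − 1/(20.15) = 0.1064, so d_i2 = 9.40 cm.
The final image is real, 9.40 cm to the right of lens 2 (overall magnification ≈ 0.071).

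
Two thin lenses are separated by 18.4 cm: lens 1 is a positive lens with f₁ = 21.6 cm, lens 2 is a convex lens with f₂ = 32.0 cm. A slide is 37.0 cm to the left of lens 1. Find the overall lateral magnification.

m = -0.685

Lens 1: 1/d_i1 = 1/(21.6) − 1/(37.0) = 0.01927, so d_i1 = 51.90 cm; m₁ = −d_i1/d_o1 = -1.403.
d_o2 = 18.4 − (51.90) = -33.50 cm (virtual object).
Lens 2: 1/d_i2 = 1/(32.0) − 1/(-33.50) = 0.06110, so d_i2 = 16.37 cm; m₂ = −d_i2/d_o2 = +0.4885.
m = m₁·m₂ = (-1.403)(+0.4885) = -0.685.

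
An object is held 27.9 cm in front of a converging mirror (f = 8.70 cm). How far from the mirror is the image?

12.6 cm

Mirror equation: 1/q = 1/f − 1/p = 1/(8.700) − 1/(27.9) = 0.1149 − 0.03584 = 0.07910, so q = 12.6 cm.
The image is real, inverted and reduced, in front of the mirror.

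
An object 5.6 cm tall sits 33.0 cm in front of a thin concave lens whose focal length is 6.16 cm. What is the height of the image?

For a concave lens, f = -6.16 cm.
1/d_i = 1/f − 1/d_o = 1/(-6.160) − 1/(33.0) = -0.1926, so d_i = -5.191 cm.
m = −d_i/d_o = +0.1573.
|h_i| = |m|·h_o = 0.1573 × 5.6 = 0.881 cm. The image is virtual, upright and reduced, on the same side as the object.

0.881 cm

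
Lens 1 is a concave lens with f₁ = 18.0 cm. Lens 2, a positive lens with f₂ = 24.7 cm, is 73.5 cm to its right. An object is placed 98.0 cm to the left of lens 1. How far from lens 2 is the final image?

Lens 1 is diverging, so f₁ = −18.0 cm.
Lens 1: 1/d_i1 = 1/f₁ − 1/d_o1 = 1/(-18.0) − 1/(98.0) = -0.06576, so d_i1 = -15.21 cm.
The intermediate image is 15.21 cm to the left of lens 1 (virtual), which is 73.5 − (-15.21) = 88.71 cm to the left of lens 2, so d_o2 = +88.71 cm.
Lens 2: 1/d_i2 = 1/f₂ − 1/d_o2 = 1/(24.7) − 1/(88.71) = 0.02921, so d_i2 = 34.2 cm.
The final image is real, 34.2 cm to the right of lens 2 (overall magnification ≈ -0.060).

34.2 cm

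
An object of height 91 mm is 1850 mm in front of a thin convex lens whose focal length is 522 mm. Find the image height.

35.8 mm

1/d_i = 1/f − 1/d_o = 1/(522.0) − 1/(1850) = 0.001375, so d_i = 727.2 mm.
m = −d_i/d_o = -0.3931.
|h_i| = |m|·h_o = 0.3931 × 91 = 35.8 mm. The image is real, inverted and reduced, on the far side of the lens.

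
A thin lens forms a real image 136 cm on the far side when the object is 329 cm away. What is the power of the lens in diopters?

d_i = +136 cm.
1/f = 1/d_o + 1/d_i = 1/(329) + 1/(136) = 0.01039 cm⁻¹.
f = 96.22 cm = 0.9622 m, so P = 1/f = +1.04 D.

P = +1.04 D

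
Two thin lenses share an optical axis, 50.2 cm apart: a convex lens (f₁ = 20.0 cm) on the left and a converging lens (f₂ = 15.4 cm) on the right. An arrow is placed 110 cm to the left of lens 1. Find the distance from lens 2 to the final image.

Lens 1: 1/d_i1 = 1/f₁ − 1/d_o1 = 1/(20.0) − 1/(110) = 0.04091, so d_i1 = 24.44 cm.
The intermediate image is 24.44 cm to the right of lens 1, which is 50.2 − (24.44) = 25.76 cm to the left of lens 2, so d_o2 = +25.76 cm.
Lens 2: 1/d_i2 = 1/f₂ − 1/d_o2 = 1/(15.4) − 1/(25.76) = 0.02612, so d_i2 = 38.3 cm.
The final image is real, 38.3 cm to the right of lens 2 (overall magnification ≈ 0.33).

38.3 cm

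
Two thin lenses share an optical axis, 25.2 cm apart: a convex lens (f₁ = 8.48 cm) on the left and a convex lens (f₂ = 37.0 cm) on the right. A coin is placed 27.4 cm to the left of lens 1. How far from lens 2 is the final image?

Lens 1: 1/d_i1 = 1/f₁ − 1/d_o1 = 1/(8.48) − 1/(27.4) = 0.08143, so d_i1 = 12.28 cm.
The intermediate image is 12.28 cm to the right of lens 1, which is 25.2 − (12.28) = 12.92 cm to the left of lens 2, so d_o2 = +12.92 cm.
Lens 2: 1/d_i2 = 1/f₂ − 1/d_o2 = 1/(37.0) − 1/(12.92) = -0.05037, so d_i2 = -19.9 cm.
The final image is virtual, 19.9 cm to the left of lens 2 (overall magnification ≈ -0.69).

19.9 cm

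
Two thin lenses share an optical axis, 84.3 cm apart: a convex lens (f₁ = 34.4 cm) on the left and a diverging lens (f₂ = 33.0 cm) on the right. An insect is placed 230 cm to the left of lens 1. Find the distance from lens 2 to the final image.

18.8 cm

Lens 1: 1/d_i1 = 1/f₁ − 1/d_o1 = 1/(34.4) − 1/(230) = 0.02472, so d_i1 = 40.45 cm.
The intermediate image is 40.45 cm to the right of lens 1, which is 84.3 − (40.45) = 43.85 cm to the left of lens 2, so d_o2 = +43.85 cm.
Lens 2 is diverging, so f₂ = −33.0 cm.
Lens 2: 1/d_i2 = 1/f₂ − 1/d_o2 = 1/(-33.0) − 1/(43.85) = -0.05311, so d_i2 = -18.8 cm.
The final image is virtual, 18.8 cm to the left of lens 2 (overall magnification ≈ -0.076).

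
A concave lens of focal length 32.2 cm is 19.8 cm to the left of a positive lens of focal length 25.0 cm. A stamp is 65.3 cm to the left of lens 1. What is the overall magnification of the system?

f₁ = −32.2 cm (diverging).
Lens 1: 1/d_i1 = 1/(-32.2) − 1/(65.3) = -0.04637, so d_i1 = -21.57 cm; m₁ = −d_i1/d_o1 = +0.3303.
d_o2 = 19.8 − (-21.57) = 41.37 cm.
Lens 2: 1/d_i2 = 1/(25.0) − 1/(41.37) = 0.01583, so d_i2 = 63.18 cm; m₂ = −d_i2/d_o2 = -1.527.
m = m₁·m₂ = (+0.3303)(-1.527) = -0.504.

m = -0.504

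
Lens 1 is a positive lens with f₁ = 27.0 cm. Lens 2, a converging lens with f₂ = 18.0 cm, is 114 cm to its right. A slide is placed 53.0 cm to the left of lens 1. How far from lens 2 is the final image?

25.9 cm

Lens 1: 1/d_i1 = 1/f₁ − 1/d_o1 = 1/(27.0) − 1/(53.0) = 0.01817, so d_i1 = 55.04 cm.
The intermediate image is 55.04 cm to the right of lens 1, which is 114 − (55.04) = 58.96 cm to the left of lens 2, so d_o2 = +58.96 cm.
Lens 2: 1/d_i2 = 1/f₂ − 1/d_o2 = 1/(18.0) − 1/(58.96) = 0.03859, so d_i2 = 25.9 cm.
The final image is real, 25.9 cm to the right of lens 2 (overall magnification ≈ 0.46).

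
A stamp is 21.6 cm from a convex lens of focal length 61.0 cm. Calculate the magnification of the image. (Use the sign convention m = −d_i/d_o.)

1/d_i = 1/f − 1/d_o = 1/(61.00) − 1/(21.6) = -0.02990, so d_i = -33.44 cm.
m = −d_i/d_o = −(-33.44)/(21.6) = +1.55.
The image is virtual, upright and enlarged, on the same side as the object.

m = +1.55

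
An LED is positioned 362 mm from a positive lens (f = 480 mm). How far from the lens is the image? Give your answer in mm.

1470 mm

Lens equation: 1/q = 1/f − 1/p = 1/(480.0) − 1/(362) = 0.002083 − 0.002762 = -0.0006791, so q = -1470 mm.
The image is virtual, upright and enlarged, on the same side as the object.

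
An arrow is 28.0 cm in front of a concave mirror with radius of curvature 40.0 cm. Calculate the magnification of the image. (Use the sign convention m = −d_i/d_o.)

m = -2.50

f = R/2 = 40.0/2 = 20.00 cm.
1/d_i = 1/f − 1/d_o = 1/(20.00) − 1/(28.0) = 0.01429, so d_i = 70.00 cm.
m = −d_i/d_o = −(70.00)/(28.0) = -2.50.
The image is real, inverted and enlarged, in front of the mirror.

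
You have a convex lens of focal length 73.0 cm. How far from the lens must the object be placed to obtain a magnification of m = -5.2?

87.0 cm

m = −d_i/d_o ⇒ d_i = −m·d_o.
1/f = 1/d_o + 1/d_i = 1/d_o − 1/(m·d_o) = (1 − 1/m)/d_o, so d_o = f(1 − 1/m) = (73.00)(1 − 1/(-5.2)) = 87.0 cm.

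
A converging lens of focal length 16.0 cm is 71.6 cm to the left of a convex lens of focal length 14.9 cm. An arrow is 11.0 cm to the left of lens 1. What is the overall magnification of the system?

m = -0.519

Lens 1: 1/d_i1 = 1/(16.0) − 1/(11.0) = -0.02841, so d_i1 = -35.20 cm; m₁ = −d_i1/d_o1 = +3.200.
d_o2 = 71.6 − (-35.20) = 106.8 cm.
Lens 2: 1/d_i2 = 1/(14.9) − 1/(106.8) = 0.05775, so d_i2 = 17.32 cm; m₂ = −d_i2/d_o2 = -0.1621.
m = m₁·m₂ = (+3.200)(-0.1621) = -0.519.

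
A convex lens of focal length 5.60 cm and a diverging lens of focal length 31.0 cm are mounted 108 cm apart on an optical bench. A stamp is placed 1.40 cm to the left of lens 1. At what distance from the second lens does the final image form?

24.2 cm

Lens 1: 1/d_i1 = 1/f₁ − 1/d_o1 = 1/(5.60) − 1/(1.40) = -0.5357, so d_i1 = -1.867 cm.
The intermediate image is 1.867 cm to the left of lens 1 (virtual), which is 108 − (-1.867) = 109.9 cm to the left of lens 2, so d_o2 = +109.9 cm.
Lens 2 is diverging, so f₂ = −31.0 cm.
Lens 2: 1/d_i2 = 1/f₂ − 1/d_o2 = 1/(-31.0) − 1/(109.9) = -0.04136, so d_i2 = -24.2 cm.
The final image is virtual, 24.2 cm to the left of lens 2 (overall magnification ≈ 0.29).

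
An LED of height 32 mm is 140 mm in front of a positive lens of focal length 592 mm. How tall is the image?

41.9 mm

1/d_i = 1/f − 1/d_o = 1/(592.0) − 1/(140) = -0.005454, so d_i = -183.4 mm.
m = −d_i/d_o = +1.310.
|h_i| = |m|·h_o = 1.310 × 32 = 41.9 mm. The image is virtual, upright and enlarged, on the same side as the object.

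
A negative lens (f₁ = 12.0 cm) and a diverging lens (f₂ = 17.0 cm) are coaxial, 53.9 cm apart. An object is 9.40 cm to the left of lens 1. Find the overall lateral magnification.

f₁ = −12.0 cm (diverging).
Lens 1: 1/d_i1 = 1/(-12.0) − 1/(9.40) = -0.1897, so d_i1 = -5.271 cm; m₁ = −d_i1/d_o1 = +0.5607.
d_o2 = 53.9 − (-5.271) = 59.17 cm.
f₂ = −17.0 cm (diverging).
Lens 2: 1/d_i2 = 1/(-17.0) − 1/(59.17) = -0.07572, so d_i2 = -13.21 cm; m₂ = −d_i2/d_o2 = +0.2232.
m = m₁·m₂ = (+0.5607)(+0.2232) = +0.125.

m = +0.125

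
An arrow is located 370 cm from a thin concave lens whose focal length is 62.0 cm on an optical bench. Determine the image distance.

For a concave lens, f = -62.0 cm.
Thin-lens equation: 1/q = 1/f − 1/p = 1/(-62.00) − 1/(370) = -0.01613 − 0.002703 = -0.01883, so q = -53.1 cm.
The image is virtual, upright and reduced, on the same side as the object.

53.1 cm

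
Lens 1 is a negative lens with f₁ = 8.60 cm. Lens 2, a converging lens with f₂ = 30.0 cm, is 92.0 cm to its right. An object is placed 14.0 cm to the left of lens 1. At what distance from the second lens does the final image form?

Lens 1 is diverging, so f₁ = −8.60 cm.
Lens 1: 1/d_i1 = 1/f₁ − 1/d_o1 = 1/(-8.60) − 1/(14.0) = -0.1877, so d_i1 = -5.327 cm.
The intermediate image is 5.327 cm to the left of lens 1 (virtual), which is 92.0 − (-5.327) = 97.33 cm to the left of lens 2, so d_o2 = +97.33 cm.
Lens 2: 1/d_i2 = 1/f₂ − 1/d_o2 = 1/(30.0) − 1/(97.33) = 0.02306, so d_i2 = 43.4 cm.
The final image is real, 43.4 cm to the right of lens 2 (overall magnification ≈ -0.17).

43.4 cm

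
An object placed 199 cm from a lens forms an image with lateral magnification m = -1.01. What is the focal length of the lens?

m = −d_i/d_o ⇒ d_i = −m·d_o = −(-1.01)·(199) = 201.0 cm.
1/f = 1/d_o + 1/d_i = 1/(199) + 1/(201.0) = 0.01000, so f = 100.0 cm.
Since f is positive, the lens is converging.

f = 100.0 cm (converging)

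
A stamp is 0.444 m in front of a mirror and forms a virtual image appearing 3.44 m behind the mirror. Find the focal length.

Virtual image ⇒ d_i = −3.44 m.
1/f = 1/d_o + 1/d_i = 1/(0.444) + 1/(-3.44) = 1.962, so f = 0.510 m.
Since f is positive, the mirror is concave.

f = 0.510 m (concave)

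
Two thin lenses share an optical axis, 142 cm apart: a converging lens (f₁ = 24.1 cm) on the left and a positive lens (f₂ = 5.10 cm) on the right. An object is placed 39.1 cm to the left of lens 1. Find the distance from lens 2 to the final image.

Lens 1: 1/d_i1 = 1/f₁ − 1/d_o1 = 1/(24.1) − 1/(39.1) = 0.01592, so d_i1 = 62.82 cm.
The intermediate image is 62.82 cm to the right of lens 1, which is 142 − (62.82) = 79.18 cm to the left of lens 2, so d_o2 = +79.18 cm.
Lens 2: 1/d_i2 = 1/f₂ − 1/d_o2 = 1/(5.10) − 1/(79.18) = 0.1834, so d_i2 = 5.45 cm.
The final image is real, 5.45 cm to the right of lens 2 (overall magnification ≈ 0.11).

5.45 cm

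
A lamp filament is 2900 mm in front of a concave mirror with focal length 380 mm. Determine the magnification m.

1/d_i = 1/f − 1/d_o = 1/(380.0) − 1/(2900) = 0.002287, so d_i = 437.3 mm.
m = −d_i/d_o = −(437.3)/(2900) = -0.151.
The image is real, inverted and reduced, in front of the mirror.

m = -0.151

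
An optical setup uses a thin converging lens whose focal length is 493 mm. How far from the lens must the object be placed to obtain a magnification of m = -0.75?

1150 mm

m = −d_i/d_o ⇒ d_i = −m·d_o.
1/f = 1/d_o + 1/d_i = 1/d_o − 1/(m·d_o) = (1 − 1/m)/d_o, so d_o = f(1 − 1/m) = (493.0)(1 − 1/(-0.75)) = 1150 mm.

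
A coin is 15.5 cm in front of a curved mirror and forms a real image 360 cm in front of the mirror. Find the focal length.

f = 14.9 cm (concave)

Real image ⇒ d_i = +360 cm.
1/f = 1/d_o + 1/d_i = 1/(15.5) + 1/(360) = 0.06729, so f = 14.9 cm.
Since f is positive, the curved mirror is concave.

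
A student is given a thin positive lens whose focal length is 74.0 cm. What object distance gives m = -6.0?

m = −d_i/d_o ⇒ d_i = −m·d_o.
1/f = 1/d_o + 1/d_i = 1/d_o − 1/(m·d_o) = (1 − 1/m)/d_o, so d_o = f(1 − 1/m) = (74.00)(1 − 1/(-6.0)) = 86.3 cm.

86.3 cm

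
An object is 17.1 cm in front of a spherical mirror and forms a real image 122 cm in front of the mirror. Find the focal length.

f = 15.0 cm (concave)

Real image ⇒ d_i = +122 cm.
1/f = 1/d_o + 1/d_i = 1/(17.1) + 1/(122) = 0.06668, so f = 15.0 cm.
Since f is positive, the spherical mirror is concave.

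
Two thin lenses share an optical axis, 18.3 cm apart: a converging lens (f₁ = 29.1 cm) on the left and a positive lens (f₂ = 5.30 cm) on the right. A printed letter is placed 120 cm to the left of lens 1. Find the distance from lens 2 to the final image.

4.19 cm

Lens 1: 1/d_i1 = 1/f₁ − 1/d_o1 = 1/(29.1) − 1/(120) = 0.02603, so d_i1 = 38.42 cm.
The intermediate image is 38.42 cm to the right of lens 1, which lies 20.12 cm to the right of lens 2 — a virtual object — so d_o2 = −20.12 cm.
Lens 2: 1/d_i2 = 1/f₂ − 1/d_o2 = 1/(5.30) − 1/(-20.12) = 0.2384, so d_i2 = 4.19 cm.
The final image is real, 4.19 cm to the right of lens 2 (overall magnification ≈ -0.067).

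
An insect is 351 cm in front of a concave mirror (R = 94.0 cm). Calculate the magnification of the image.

f = R/2 = 94.0/2 = 47.00 cm.
1/d_i = 1/f − 1/d_o = 1/(47.00) − 1/(351) = 0.01843, so d_i = 54.27 cm.
m = −d_i/d_o = −(54.27)/(351) = -0.155.
The image is real, inverted and reduced, in front of the mirror.

m = -0.155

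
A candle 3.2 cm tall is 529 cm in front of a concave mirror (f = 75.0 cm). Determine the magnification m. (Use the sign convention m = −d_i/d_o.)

m = -0.165

1/d_i = 1/f − 1/d_o = 1/(75.00) − 1/(529) = 0.01144, so d_i = 87.39 cm.
m = −d_i/d_o = −(87.39)/(529) = -0.165.
The image is real, inverted and reduced, in front of the mirror.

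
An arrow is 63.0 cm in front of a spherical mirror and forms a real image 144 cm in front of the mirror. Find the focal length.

Real image ⇒ d_i = +144 cm.
1/f = 1/d_o + 1/d_i = 1/(63.0) + 1/(144) = 0.02282, so f = 43.8 cm.
Since f is positive, the spherical mirror is concave.

f = 43.8 cm (concave)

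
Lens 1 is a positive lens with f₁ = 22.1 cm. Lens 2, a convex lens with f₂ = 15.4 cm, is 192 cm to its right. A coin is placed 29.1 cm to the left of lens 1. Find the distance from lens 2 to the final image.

Lens 1: 1/d_i1 = 1/f₁ − 1/d_o1 = 1/(22.1) − 1/(29.1) = 0.01088, so d_i1 = 91.87 cm.
The intermediate image is 91.87 cm to the right of lens 1, which is 192 − (91.87) = 100.1 cm to the left of lens 2, so d_o2 = +100.1 cm.
Lens 2: 1/d_i2 = 1/f₂ − 1/d_o2 = 1/(15.4) − 1/(100.1) = 0.05495, so d_i2 = 18.2 cm.
The final image is real, 18.2 cm to the right of lens 2 (overall magnification ≈ 0.57).

18.2 cm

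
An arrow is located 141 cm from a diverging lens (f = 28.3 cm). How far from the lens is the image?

For a diverging lens, f = -28.3 cm.
Thin-lens equation: 1/q = 1/f − 1/p = 1/(-28.30) − 1/(141) = -0.03534 − 0.007092 = -0.04243, so q = -23.6 cm.
The image is virtual, upright and reduced, on the same side as the object.

23.6 cm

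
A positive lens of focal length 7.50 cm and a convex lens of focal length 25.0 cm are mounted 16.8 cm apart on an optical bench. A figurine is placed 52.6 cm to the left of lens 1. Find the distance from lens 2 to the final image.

11.9 cm

Lens 1: 1/d_i1 = 1/f₁ − 1/d_o1 = 1/(7.50) − 1/(52.6) = 0.1143, so d_i1 = 8.747 cm.
The intermediate image is 8.747 cm to the right of lens 1, which is 16.8 − (8.747) = 8.053 cm to the left of lens 2, so d_o2 = +8.053 cm.
Lens 2: 1/d_i2 = 1/f₂ − 1/d_o2 = 1/(25.0) − 1/(8.053) = -0.08418, so d_i2 = -11.9 cm.
The final image is virtual, 11.9 cm to the left of lens 2 (overall magnification ≈ -0.25).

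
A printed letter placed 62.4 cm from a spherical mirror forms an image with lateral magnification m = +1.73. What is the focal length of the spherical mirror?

m = −d_i/d_o ⇒ d_i = −m·d_o = −(+1.73)·(62.4) = -108.0 cm.
1/f = 1/d_o + 1/d_i = 1/(62.4) + 1/(-108.0) = 0.006766, so f = 148 cm.
Since f is positive, the spherical mirror is concave.

f = 148 cm (concave)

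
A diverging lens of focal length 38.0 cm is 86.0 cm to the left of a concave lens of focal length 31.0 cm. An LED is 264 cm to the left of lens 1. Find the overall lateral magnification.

f₁ = −38.0 cm (diverging).
Lens 1: 1/d_i1 = 1/(-38.0) − 1/(264) = -0.03010, so d_i1 = -33.22 cm; m₁ = −d_i1/d_o1 = +0.1258.
d_o2 = 86.0 − (-33.22) = 119.2 cm.
f₂ = −31.0 cm (diverging).
Lens 2: 1/d_i2 = 1/(-31.0) − 1/(119.2) = -0.04065, so d_i2 = -24.60 cm; m₂ = −d_i2/d_o2 = +0.2064.
m = m₁·m₂ = (+0.1258)(+0.2064) = +0.0260.

m = +0.0260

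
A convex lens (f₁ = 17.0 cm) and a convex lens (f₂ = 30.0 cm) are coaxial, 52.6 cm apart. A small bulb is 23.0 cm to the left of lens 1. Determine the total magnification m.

m = -2.00

Lens 1: 1/d_i1 = 1/(17.0) − 1/(23.0) = 0.01535, so d_i1 = 65.17 cm; m₁ = −d_i1/d_o1 = -2.833.
d_o2 = 52.6 − (65.17) = -12.57 cm (virtual object).
Lens 2: 1/d_i2 = 1/(30.0) − 1/(-12.57) = 0.1129, so d_i2 = 8.858 cm; m₂ = −d_i2/d_o2 = +0.7047.
m = m₁·m₂ = (-2.833)(+0.7047) = -2.00.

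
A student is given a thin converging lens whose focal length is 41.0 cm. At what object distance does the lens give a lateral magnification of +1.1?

3.73 cm

m = −d_i/d_o ⇒ d_i = −m·d_o.
1/f = 1/d_o + 1/d_i = 1/d_o − 1/(m·d_o) = (1 − 1/m)/d_o, so d_o = f(1 − 1/m) = (41.00)(1 − 1/(+1.1)) = 3.73 cm.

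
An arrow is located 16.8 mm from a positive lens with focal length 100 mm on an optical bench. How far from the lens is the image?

Thin-lens equation: 1/s_i = 1/f − 1/s_o = 1/(100.0) − 1/(16.8) = 0.01000 − 0.05952 = -0.04952, so s_i = -20.2 mm.
The image is virtual, upright and enlarged, on the same side as the object.

20.2 mm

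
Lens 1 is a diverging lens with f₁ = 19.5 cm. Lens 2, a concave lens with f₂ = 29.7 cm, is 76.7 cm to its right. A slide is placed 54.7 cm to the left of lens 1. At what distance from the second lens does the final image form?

Lens 1 is diverging, so f₁ = −19.5 cm.
Lens 1: 1/d_i1 = 1/f₁ − 1/d_o1 = 1/(-19.5) − 1/(54.7) = -0.06956, so d_i1 = -14.38 cm.
The intermediate image is 14.38 cm to the left of lens 1 (virtual), which is 76.7 − (-14.38) = 91.08 cm to the left of lens 2, so d_o2 = +91.08 cm.
Lens 2 is diverging, so f₂ = −29.7 cm.
Lens 2: 1/d_i2 = 1/f₂ − 1/d_o2 = 1/(-29.7) − 1/(91.08) = -0.04465, so d_i2 = -22.4 cm.
The final image is virtual, 22.4 cm to the left of lens 2 (overall magnification ≈ 0.065).

22.4 cm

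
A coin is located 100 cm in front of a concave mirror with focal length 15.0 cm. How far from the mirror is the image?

Mirror equation: 1/d_i = 1/f − 1/d_o = 1/(15.00) − 1/(100) = 0.06667 − 0.01000 = 0.05667, so d_i = 17.6 cm.
The image is real, inverted and reduced, in front of the mirror.

17.6 cm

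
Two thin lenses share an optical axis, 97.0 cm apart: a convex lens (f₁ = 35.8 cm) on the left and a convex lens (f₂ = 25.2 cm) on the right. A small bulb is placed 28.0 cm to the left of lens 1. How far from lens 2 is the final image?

Lens 1: 1/d_i1 = 1/f₁ − 1/d_o1 = 1/(35.8) − 1/(28.0) = -0.007781, so d_i1 = -128.5 cm.
The intermediate image is 128.5 cm to the left of lens 1 (virtual), which is 97.0 − (-128.5) = 225.5 cm to the left of lens 2, so d_o2 = +225.5 cm.
Lens 2: 1/d_i2 = 1/f₂ − 1/d_o2 = 1/(25.2) − 1/(225.5) = 0.03525, so d_i2 = 28.4 cm.
The final image is real, 28.4 cm to the right of lens 2 (overall magnification ≈ -0.58).

28.4 cm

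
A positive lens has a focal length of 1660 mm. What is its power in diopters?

P = +0.602 D

f = 166 cm = 1.66 m.
P = 1/f = 1/(1.66 m) = +0.602 D.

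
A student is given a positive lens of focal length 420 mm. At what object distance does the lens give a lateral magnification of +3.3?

m = −d_i/d_o ⇒ d_i = −m·d_o.
1/f = 1/d_o + 1/d_i = 1/d_o − 1/(m·d_o) = (1 − 1/m)/d_o, so d_o = f(1 − 1/m) = (420.0)(1 − 1/(+3.3)) = 293 mm.

293 mm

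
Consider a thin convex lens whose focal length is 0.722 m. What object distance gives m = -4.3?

0.890 m

m = −d_i/d_o ⇒ d_i = −m·d_o.
1/f = 1/d_o + 1/d_i = 1/d_o − 1/(m·d_o) = (1 − 1/m)/d_o, so d_o = f(1 − 1/m) = (0.7220)(1 − 1/(-4.3)) = 0.890 m.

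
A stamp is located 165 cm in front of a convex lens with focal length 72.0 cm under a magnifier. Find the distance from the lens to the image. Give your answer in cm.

128 cm

Thin-lens equation: 1/v = 1/f − 1/u = 1/(72.00) − 1/(165) = 0.01389 − 0.006061 = 0.007828, so v = 128 cm.
The image is real, inverted and reduced, on the far side of the lens.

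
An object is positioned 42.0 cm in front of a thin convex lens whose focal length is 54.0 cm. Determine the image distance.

189 cm

Lens equation: 1/d_i = 1/f − 1/d_o = 1/(54.00) − 1/(42.0) = 0.01852 − 0.02381 = -0.005291, so d_i = -189 cm.
The image is virtual, upright and enlarged, on the same side as the object.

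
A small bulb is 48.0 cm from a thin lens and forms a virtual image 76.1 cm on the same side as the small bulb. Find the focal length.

f = 130 cm (converging)

Virtual image ⇒ d_i = −76.1 cm.
1/f = 1/d_o + 1/d_i = 1/(48.0) + 1/(-76.1) = 0.007693, so f = 130 cm.
Since f is positive, the thin lens is converging.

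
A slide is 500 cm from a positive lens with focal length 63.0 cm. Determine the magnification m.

1/d_i = 1/f − 1/d_o = 1/(63.00) − 1/(500) = 0.01387, so d_i = 72.08 cm.
m = −d_i/d_o = −(72.08)/(500) = -0.144.
The image is real, inverted and reduced, on the far side of the lens.

m = -0.144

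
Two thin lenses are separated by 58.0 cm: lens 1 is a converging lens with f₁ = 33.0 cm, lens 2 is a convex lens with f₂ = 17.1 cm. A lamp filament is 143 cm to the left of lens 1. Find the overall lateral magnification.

Lens 1: 1/d_i1 = 1/(33.0) − 1/(143) = 0.02331, so d_i1 = 42.90 cm; m₁ = −d_i1/d_o1 = -0.3000.
d_o2 = 58.0 − (42.90) = 15.10 cm.
Lens 2: 1/d_i2 = 1/(17.1) − 1/(15.10) = -0.007746, so d_i2 = -129.1 cm; m₂ = −d_i2/d_o2 = +8.550.
m = m₁·m₂ = (-0.3000)(+8.550) = -2.56.

m = -2.56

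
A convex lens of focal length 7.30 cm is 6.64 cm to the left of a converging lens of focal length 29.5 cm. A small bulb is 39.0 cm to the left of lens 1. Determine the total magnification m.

Lens 1: 1/d_i1 = 1/(7.30) − 1/(39.0) = 0.1113, so d_i1 = 8.981 cm; m₁ = −d_i1/d_o1 = -0.2303.
d_o2 = 6.64 − (8.981) = -2.341 cm (virtual object).
Lens 2: 1/d_i2 = 1/(29.5) − 1/(-2.341) = 0.4611, so d_i2 = 2.169 cm; m₂ = −d_i2/d_o2 = +0.9265.
m = m₁·m₂ = (-0.2303)(+0.9265) = -0.213.

m = -0.213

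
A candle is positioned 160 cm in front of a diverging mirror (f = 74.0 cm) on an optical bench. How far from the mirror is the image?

50.6 cm

For a diverging mirror, f = -74.0 cm.
Mirror equation: 1/d_i = 1/f − 1/d_o = 1/(-74.00) − 1/(160) = -0.01351 − 0.006250 = -0.01976, so d_i = -50.6 cm.
The image is virtual, upright and reduced, behind the mirror.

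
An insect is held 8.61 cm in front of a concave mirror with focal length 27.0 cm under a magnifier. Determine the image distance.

12.6 cm

Mirror equation: 1/d_i = 1/f − 1/d_o = 1/(27.00) − 1/(8.61) = 0.03704 − 0.1161 = -0.07911, so d_i = -12.6 cm.
The image is virtual, upright and enlarged, behind the mirror.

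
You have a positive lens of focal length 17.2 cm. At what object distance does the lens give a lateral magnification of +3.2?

11.8 cm

m = −d_i/d_o ⇒ d_i = −m·d_o.
1/f = 1/d_o + 1/d_i = 1/d_o − 1/(m·d_o) = (1 − 1/m)/d_o, so d_o = f(1 − 1/m) = (17.20)(1 − 1/(+3.2)) = 11.8 cm.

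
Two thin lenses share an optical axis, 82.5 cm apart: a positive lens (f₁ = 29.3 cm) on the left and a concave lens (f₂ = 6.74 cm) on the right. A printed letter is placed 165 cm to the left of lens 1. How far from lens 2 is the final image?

5.89 cm

Lens 1: 1/d_i1 = 1/f₁ − 1/d_o1 = 1/(29.3) − 1/(165) = 0.02807, so d_i1 = 35.63 cm.
The intermediate image is 35.63 cm to the right of lens 1, which is 82.5 − (35.63) = 46.87 cm to the left of lens 2, so d_o2 = +46.87 cm.
Lens 2 is diverging, so f₂ = −6.74 cm.
Lens 2: 1/d_i2 = 1/f₂ − 1/d_o2 = 1/(-6.74) − 1/(46.87) = -0.1697, so d_i2 = -5.89 cm.
The final image is virtual, 5.89 cm to the left of lens 2 (overall magnification ≈ -0.027).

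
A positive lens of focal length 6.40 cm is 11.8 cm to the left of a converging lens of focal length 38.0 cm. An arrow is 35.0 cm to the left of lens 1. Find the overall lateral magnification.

Lens 1: 1/d_i1 = 1/(6.40) − 1/(35.0) = 0.1277, so d_i1 = 7.832 cm; m₁ = −d_i1/d_o1 = -0.2238.
d_o2 = 11.8 − (7.832) = 3.968 cm.
Lens 2: 1/d_i2 = 1/(38.0) − 1/(3.968) = -0.2257, so d_i2 = -4.431 cm; m₂ = −d_i2/d_o2 = +1.117.
m = m₁·m₂ = (-0.2238)(+1.117) = -0.250.

m = -0.250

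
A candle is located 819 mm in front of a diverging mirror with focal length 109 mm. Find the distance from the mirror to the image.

For a diverging mirror, f = -109 mm.
Mirror equation: 1/d_i = 1/f − 1/d_o = 1/(-109.0) − 1/(819) = -0.009174 − 0.001221 = -0.01040, so d_i = -96.2 mm.
The image is virtual, upright and reduced, behind the mirror.

96.2 mm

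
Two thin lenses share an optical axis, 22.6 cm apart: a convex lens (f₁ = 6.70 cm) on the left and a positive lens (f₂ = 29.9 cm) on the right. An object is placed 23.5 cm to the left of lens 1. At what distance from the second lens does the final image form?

23.7 cm

Lens 1: 1/d_i1 = 1/f₁ − 1/d_o1 = 1/(6.70) − 1/(23.5) = 0.1067, so d_i1 = 9.372 cm.
The intermediate image is 9.372 cm to the right of lens 1, which is 22.6 − (9.372) = 13.23 cm to the left of lens 2, so d_o2 = +13.23 cm.
Lens 2: 1/d_i2 = 1/f₂ − 1/d_o2 = 1/(29.9) − 1/(13.23) = -0.04214, so d_i2 = -23.7 cm.
The final image is virtual, 23.7 cm to the left of lens 2 (overall magnification ≈ -0.72).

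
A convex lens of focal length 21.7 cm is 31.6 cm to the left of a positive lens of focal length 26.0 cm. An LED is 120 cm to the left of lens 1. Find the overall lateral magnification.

Lens 1: 1/d_i1 = 1/(21.7) − 1/(120) = 0.03775, so d_i1 = 26.49 cm; m₁ = −d_i1/d_o1 = -0.2207.
d_o2 = 31.6 − (26.49) = 5.110 cm.
Lens 2: 1/d_i2 = 1/(26.0) − 1/(5.110) = -0.1572, so d_i2 = -6.360 cm; m₂ = −d_i2/d_o2 = +1.245.
m = m₁·m₂ = (-0.2207)(+1.245) = -0.275.

m = -0.275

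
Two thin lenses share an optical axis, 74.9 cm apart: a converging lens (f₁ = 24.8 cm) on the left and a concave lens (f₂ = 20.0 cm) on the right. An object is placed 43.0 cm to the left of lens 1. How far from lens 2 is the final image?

8.98 cm

Lens 1: 1/d_i1 = 1/f₁ − 1/d_o1 = 1/(24.8) − 1/(43.0) = 0.01707, so d_i1 = 58.59 cm.
The intermediate image is 58.59 cm to the right of lens 1, which is 74.9 − (58.59) = 16.31 cm to the left of lens 2, so d_o2 = +16.31 cm.
Lens 2 is diverging, so f₂ = −20.0 cm.
Lens 2: 1/d_i2 = 1/f₂ − 1/d_o2 = 1/(-20.0) − 1/(16.31) = -0.1113, so d_i2 = -8.98 cm.
The final image is virtual, 8.98 cm to the left of lens 2 (overall magnification ≈ -0.75).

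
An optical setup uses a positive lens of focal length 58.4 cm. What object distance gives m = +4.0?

43.8 cm

m = −d_i/d_o ⇒ d_i = −m·d_o.
1/f = 1/d_o + 1/d_i = 1/d_o − 1/(m·d_o) = (1 − 1/m)/d_o, so d_o = f(1 − 1/m) = (58.40)(1 − 1/(+4.0)) = 43.8 cm.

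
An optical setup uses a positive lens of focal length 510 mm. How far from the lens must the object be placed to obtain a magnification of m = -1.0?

1020 mm

m = −d_i/d_o ⇒ d_i = −m·d_o.
1/f = 1/d_o + 1/d_i = 1/d_o − 1/(m·d_o) = (1 − 1/m)/d_o, so d_o = f(1 − 1/m) = (510.0)(1 − 1/(-1.0)) = 1020 mm.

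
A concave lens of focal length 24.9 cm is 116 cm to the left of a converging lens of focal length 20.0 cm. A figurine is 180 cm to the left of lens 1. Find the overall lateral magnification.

f₁ = −24.9 cm (diverging).
Lens 1: 1/d_i1 = 1/(-24.9) − 1/(180) = -0.04572, so d_i1 = -21.87 cm; m₁ = −d_i1/d_o1 = +0.1215.
d_o2 = 116 − (-21.87) = 137.9 cm.
Lens 2: 1/d_i2 = 1/(20.0) − 1/(137.9) = 0.04275, so d_i2 = 23.39 cm; m₂ = −d_i2/d_o2 = -0.1696.
m = m₁·m₂ = (+0.1215)(-0.1696) = -0.0206.

m = -0.0206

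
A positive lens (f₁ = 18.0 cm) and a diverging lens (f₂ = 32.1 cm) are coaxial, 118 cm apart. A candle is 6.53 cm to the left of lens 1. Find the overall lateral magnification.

Lens 1: 1/d_i1 = 1/(18.0) − 1/(6.53) = -0.09758, so d_i1 = -10.25 cm; m₁ = −d_i1/d_o1 = +1.570.
d_o2 = 118 − (-10.25) = 128.2 cm.
f₂ = −32.1 cm (diverging).
Lens 2: 1/d_i2 = 1/(-32.1) − 1/(128.2) = -0.03895, so d_i2 = -25.67 cm; m₂ = −d_i2/d_o2 = +0.2002.
m = m₁·m₂ = (+1.570)(+0.2002) = +0.314.

m = +0.314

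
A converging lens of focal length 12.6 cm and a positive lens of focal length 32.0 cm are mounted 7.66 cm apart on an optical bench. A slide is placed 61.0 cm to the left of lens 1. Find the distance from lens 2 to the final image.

Lens 1: 1/d_i1 = 1/f₁ − 1/d_o1 = 1/(12.6) − 1/(61.0) = 0.06297, so d_i1 = 15.88 cm.
The intermediate image is 15.88 cm to the right of lens 1, which lies 8.220 cm to the right of lens 2 — a virtual object — so d_o2 = −8.220 cm.
Lens 2: 1/d_i2 = 1/f₂ − 1/d_o2 = 1/(32.0) − 1/(-8.220) = 0.1529, so d_i2 = 6.54 cm.
The final image is real, 6.54 cm to the right of lens 2 (overall magnification ≈ -0.21).

6.54 cm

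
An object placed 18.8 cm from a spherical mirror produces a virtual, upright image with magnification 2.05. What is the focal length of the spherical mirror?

f = 36.7 cm (concave)

m = −d_i/d_o ⇒ d_i = −m·d_o = −(+2.05)·(18.8) = -38.54 cm.
1/f = 1/d_o + 1/d_i = 1/(18.8) + 1/(-38.54) = 0.02724, so f = 36.7 cm.
Since f is positive, the spherical mirror is concave.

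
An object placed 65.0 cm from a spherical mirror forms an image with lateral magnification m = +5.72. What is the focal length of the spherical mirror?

f = 78.8 cm (concave)

m = −d_i/d_o ⇒ d_i = −m·d_o = −(+5.72)·(65.0) = -371.8 cm.
1/f = 1/d_o + 1/d_i = 1/(65.0) + 1/(-371.8) = 0.01269, so f = 78.8 cm.
Since f is positive, the spherical mirror is concave.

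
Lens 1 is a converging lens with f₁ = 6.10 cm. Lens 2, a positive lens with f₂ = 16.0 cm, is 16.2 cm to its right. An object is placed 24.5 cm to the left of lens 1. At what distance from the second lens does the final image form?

16.3 cm

Lens 1: 1/d_i1 = 1/f₁ − 1/d_o1 = 1/(6.10) − 1/(24.5) = 0.1231, so d_i1 = 8.122 cm.
The intermediate image is 8.122 cm to the right of lens 1, which is 16.2 − (8.122) = 8.078 cm to the left of lens 2, so d_o2 = +8.078 cm.
Lens 2: 1/d_i2 = 1/f₂ − 1/d_o2 = 1/(16.0) − 1/(8.078) = -0.06129, so d_i2 = -16.3 cm.
The final image is virtual, 16.3 cm to the left of lens 2 (overall magnification ≈ -0.67).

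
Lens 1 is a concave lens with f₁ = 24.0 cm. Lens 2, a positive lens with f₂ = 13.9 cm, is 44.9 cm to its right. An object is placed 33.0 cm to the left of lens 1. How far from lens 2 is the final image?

18.2 cm

Lens 1 is diverging, so f₁ = −24.0 cm.
Lens 1: 1/d_i1 = 1/f₁ − 1/d_o1 = 1/(-24.0) − 1/(33.0) = -0.07197, so d_i1 = -13.89 cm.
The intermediate image is 13.89 cm to the left of lens 1 (virtual), which is 44.9 − (-13.89) = 58.79 cm to the left of lens 2, so d_o2 = +58.79 cm.
Lens 2: 1/d_i2 = 1/f₂ − 1/d_o2 = 1/(13.9) − 1/(58.79) = 0.05493, so d_i2 = 18.2 cm.
The final image is real, 18.2 cm to the right of lens 2 (overall magnification ≈ -0.13).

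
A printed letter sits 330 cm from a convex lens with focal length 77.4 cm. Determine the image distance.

101 cm

Thin-lens equation: 1/q = 1/f − 1/p = 1/(77.40) − 1/(330) = 0.01292 − 0.003030 = 0.009890, so q = 101 cm.
The image is real, inverted and reduced, on the far side of the lens.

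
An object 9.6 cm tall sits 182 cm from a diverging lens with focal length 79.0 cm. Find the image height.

2.91 cm

For a diverging lens, f = -79.0 cm.
1/d_i = 1/f − 1/d_o = 1/(-79.00) − 1/(182) = -0.01815, so d_i = -55.09 cm.
m = −d_i/d_o = +0.3027.
|h_i| = |m|·h_o = 0.3027 × 9.6 = 2.91 cm. The image is virtual, upright and reduced, on the same side as the object.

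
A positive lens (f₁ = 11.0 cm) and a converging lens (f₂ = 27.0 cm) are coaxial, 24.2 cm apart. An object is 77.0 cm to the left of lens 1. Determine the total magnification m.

Lens 1: 1/d_i1 = 1/(11.0) − 1/(77.0) = 0.07792, so d_i1 = 12.83 cm; m₁ = −d_i1/d_o1 = -0.1666.
d_o2 = 24.2 − (12.83) = 11.37 cm.
Lens 2: 1/d_i2 = 1/(27.0) − 1/(11.37) = -0.05091, so d_i2 = -19.64 cm; m₂ = −d_i2/d_o2 = +1.727.
m = m₁·m₂ = (-0.1666)(+1.727) = -0.288.

m = -0.288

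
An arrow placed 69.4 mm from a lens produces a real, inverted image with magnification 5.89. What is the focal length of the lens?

m = −d_i/d_o ⇒ d_i = −m·d_o = −(-5.89)·(69.4) = 408.8 mm.
1/f = 1/d_o + 1/d_i = 1/(69.4) + 1/(408.8) = 0.01686, so f = 59.3 mm.
Since f is positive, the lens is converging.

f = 59.3 mm (converging)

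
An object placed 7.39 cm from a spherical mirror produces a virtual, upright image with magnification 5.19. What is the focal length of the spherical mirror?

m = −d_i/d_o ⇒ d_i = −m·d_o = −(+5.19)·(7.39) = -38.35 cm.
1/f = 1/d_o + 1/d_i = 1/(7.39) + 1/(-38.35) = 0.1092, so f = 9.15 cm.
Since f is positive, the spherical mirror is concave.

f = 9.15 cm (concave)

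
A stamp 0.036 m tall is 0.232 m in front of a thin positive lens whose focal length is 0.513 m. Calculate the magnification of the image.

m = +1.83

1/d_i = 1/f − 1/d_o = 1/(0.5130) − 1/(0.232) = -2.361, so d_i = -0.4235 m.
m = −d_i/d_o = −(-0.4235)/(0.232) = +1.83.
The image is virtual, upright and enlarged, on the same side as the object.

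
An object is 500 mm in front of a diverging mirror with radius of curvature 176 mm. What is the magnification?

f = R/2 = 176/2 = 88.00 mm; for a diverging mirror, f = -88.00 mm.
1/d_i = 1/f − 1/d_o = 1/(-88.00) − 1/(500) = -0.01336, so d_i = -74.83 mm.
m = −d_i/d_o = −(-74.83)/(500) = +0.150.
The image is virtual, upright and reduced, behind the mirror.

m = +0.150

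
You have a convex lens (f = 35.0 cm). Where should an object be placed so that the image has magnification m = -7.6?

39.6 cm

m = −d_i/d_o ⇒ d_i = −m·d_o.
1/f = 1/d_o + 1/d_i = 1/d_o − 1/(m·d_o) = (1 − 1/m)/d_o, so d_o = f(1 − 1/m) = (35.00)(1 − 1/(-7.6)) = 39.6 cm.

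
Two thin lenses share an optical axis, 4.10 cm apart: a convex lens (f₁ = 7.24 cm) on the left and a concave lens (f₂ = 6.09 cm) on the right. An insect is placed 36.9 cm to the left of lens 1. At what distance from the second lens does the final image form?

25.3 cm

Lens 1: 1/d_i1 = 1/f₁ − 1/d_o1 = 1/(7.24) − 1/(36.9) = 0.1110, so d_i1 = 9.007 cm.
The intermediate image is 9.007 cm to the right of lens 1, which lies 4.907 cm to the right of lens 2 — a virtual object — so d_o2 = −4.907 cm.
Lens 2 is diverging, so f₂ = −6.09 cm.
Lens 2: 1/d_i2 = 1/f₂ − 1/d_o2 = 1/(-6.09) − 1/(-4.907) = 0.03959, so d_i2 = 25.3 cm.
The final image is real, 25.3 cm to the right of lens 2 (overall magnification ≈ -1.3).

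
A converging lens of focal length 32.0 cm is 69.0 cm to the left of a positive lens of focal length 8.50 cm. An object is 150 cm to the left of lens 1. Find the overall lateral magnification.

m = +0.116

Lens 1: 1/d_i1 = 1/(32.0) − 1/(150) = 0.02458, so d_i1 = 40.68 cm; m₁ = −d_i1/d_o1 = -0.2712.
d_o2 = 69.0 − (40.68) = 28.32 cm.
Lens 2: 1/d_i2 = 1/(8.50) − 1/(28.32) = 0.08234, so d_i2 = 12.15 cm; m₂ = −d_i2/d_o2 = -0.4289.
m = m₁·m₂ = (-0.2712)(-0.4289) = +0.116.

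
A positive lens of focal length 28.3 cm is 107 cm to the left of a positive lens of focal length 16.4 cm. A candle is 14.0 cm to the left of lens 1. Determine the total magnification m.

m = -0.274

Lens 1: 1/d_i1 = 1/(28.3) − 1/(14.0) = -0.03609, so d_i1 = -27.71 cm; m₁ = −d_i1/d_o1 = +1.979.
d_o2 = 107 − (-27.71) = 134.7 cm.
Lens 2: 1/d_i2 = 1/(16.4) − 1/(134.7) = 0.05355, so d_i2 = 18.67 cm; m₂ = −d_i2/d_o2 = -0.1386.
m = m₁·m₂ = (+1.979)(-0.1386) = -0.274.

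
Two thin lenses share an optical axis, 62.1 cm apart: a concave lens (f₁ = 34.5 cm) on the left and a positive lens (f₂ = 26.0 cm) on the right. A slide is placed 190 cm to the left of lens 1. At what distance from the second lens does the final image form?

Lens 1 is diverging, so f₁ = −34.5 cm.
Lens 1: 1/d_i1 = 1/f₁ − 1/d_o1 = 1/(-34.5) − 1/(190) = -0.03425, so d_i1 = -29.20 cm.
The intermediate image is 29.20 cm to the left of lens 1 (virtual), which is 62.1 − (-29.20) = 91.30 cm to the left of lens 2, so d_o2 = +91.30 cm.
Lens 2: 1/d_i2 = 1/f₂ − 1/d_o2 = 1/(26.0) − 1/(91.30) = 0.02751, so d_i2 = 36.4 cm.
The final image is real, 36.4 cm to the right of lens 2 (overall magnification ≈ -0.061).

36.4 cm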